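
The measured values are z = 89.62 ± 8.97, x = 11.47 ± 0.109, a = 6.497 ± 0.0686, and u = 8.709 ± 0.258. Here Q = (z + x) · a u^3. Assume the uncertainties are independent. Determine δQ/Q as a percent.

12.6%

Let w = z + x = 101.1. δw = √(δz² + δx²) = √(80.5 + 0.0119) = 8.97, so δw/w = 0.0887.
Q is then a monomial in w, a, u:
δQ/Q = √((δw/w)² + (1·δa/a)² + (3·δu/u)²) = √(0.00787 + 0.000111 + 0.00790) = 0.126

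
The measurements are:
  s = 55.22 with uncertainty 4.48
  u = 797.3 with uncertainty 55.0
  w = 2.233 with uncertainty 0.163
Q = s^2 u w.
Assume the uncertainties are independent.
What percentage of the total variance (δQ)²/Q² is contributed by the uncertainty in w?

14.6%

(δQ/Q)² = (2·δs/s)² + (1·δu/u)² + (1·δw/w)²
  s term: (2×0.0811)² = 0.0263
  u term: (1×0.0690)² = 0.00476
  w term: (1×0.0730)² = 0.00533
Total = 0.0364. Share from w = 0.00533/0.0364 = 0.146.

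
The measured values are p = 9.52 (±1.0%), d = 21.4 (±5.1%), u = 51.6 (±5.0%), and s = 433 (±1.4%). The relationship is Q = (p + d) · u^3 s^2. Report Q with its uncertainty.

(7.96 ± 1.25) × 10^11

Let w = p + d = 30.9. δw = √(δp² + δd²) = √(0.00906 + 1.19) = 1.10, so δw/w = 0.0354.
Q is then a monomial in w, u, s:
δQ/Q = √((δw/w)² + (3·δu/u)² + (2·δs/s)²) = √(0.00126 + 0.0225 + 0.000784) = 0.157
Q = 7.96e+11, so δQ = 0.157 × 7.96e+11 = 1.25e+11.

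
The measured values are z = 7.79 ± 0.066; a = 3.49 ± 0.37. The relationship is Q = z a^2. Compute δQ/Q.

0.212

Relative error in a monomial: (δQ/Q)² = Σ (nᵢ · δxᵢ/xᵢ)².
  (1·δz/z)² = (1×0.00847)² = 7.18e-05;  (2·δa/a)² = (2×0.106)² = 0.0450
δQ/Q = √(0.0450) = 0.212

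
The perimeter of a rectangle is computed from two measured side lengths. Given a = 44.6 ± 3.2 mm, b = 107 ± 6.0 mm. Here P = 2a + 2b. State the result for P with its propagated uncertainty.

For a sum/difference, combine absolute errors in quadrature:
  (2·δa)² = 41.0;  (2·δb)² = 144
δP = √(185) = 13.6 mm
P = 303 mm.

303 ± 13.6 mm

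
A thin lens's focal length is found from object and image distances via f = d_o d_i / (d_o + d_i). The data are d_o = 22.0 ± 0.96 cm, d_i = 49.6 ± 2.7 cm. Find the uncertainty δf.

∂f/∂d_o = (d_i/(d_o+d_i))² = 0.480;  ∂f/∂d_i = (d_o/(d_o+d_i))² = 0.0944
δf = √((∂f/∂d_o · δd_o)² + (∂f/∂d_i · δd_i)²) = √(0.212 + 0.0650) = 0.527 cm

0.527 cm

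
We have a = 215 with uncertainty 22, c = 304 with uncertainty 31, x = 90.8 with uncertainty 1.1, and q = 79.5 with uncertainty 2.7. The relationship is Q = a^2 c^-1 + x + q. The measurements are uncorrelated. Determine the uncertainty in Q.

34.9

Let p = a^2·c^-1 = 152. δp/p = √((2·δa/a)² + (-1·δc/c)²) = √(0.0419 + 0.0104) = 0.229, so δp = 34.8.
Q = p + x + q: δQ = √(δp² + δx² + δq²) = √(1210 + 1.21 + 7.29) = 34.9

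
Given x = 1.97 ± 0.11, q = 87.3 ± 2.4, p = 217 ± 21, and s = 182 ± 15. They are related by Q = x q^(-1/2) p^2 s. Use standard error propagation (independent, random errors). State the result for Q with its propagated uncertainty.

Relative error in a monomial: (δQ/Q)² = Σ (nᵢ · δxᵢ/xᵢ)².
  (1·δx/x)² = (1×0.0558)² = 0.00312;  (−½·δq/q)² = (-0.5×0.0275)² = 0.000189;  (2·δp/p)² = (2×0.0968)² = 0.0375;  (1·δs/s)² = (1×0.0824)² = 0.00679
δQ/Q = √(0.0476) = 0.218
Q = 1.81e+06, so δQ = 0.218 × 1.81e+06 = 3.94e+05.

(1.81 ± 0.394) × 10^6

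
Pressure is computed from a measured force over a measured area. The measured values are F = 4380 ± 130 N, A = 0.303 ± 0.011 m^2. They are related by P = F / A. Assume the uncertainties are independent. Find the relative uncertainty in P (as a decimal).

For a monomial P ∝ F, A^-1, fractional errors add in quadrature:
  (1·δF/F)² = (1×0.0297)² = 0.000881;  (-1·δA/A)² = (-1×0.0363)² = 0.00132
δP/P = √(0.00220) = 0.0469

0.0469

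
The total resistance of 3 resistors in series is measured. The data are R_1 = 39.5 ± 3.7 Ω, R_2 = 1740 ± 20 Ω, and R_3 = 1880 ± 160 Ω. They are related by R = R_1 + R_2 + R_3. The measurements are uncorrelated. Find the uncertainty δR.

161 Ω

Each term contributes (cᵢ δxᵢ)² to (δR)²:
  (δR_1)² = 13.7;  (δR_2)² = 400;  (δR_3)² = 25600
δR = √(26000) = 161 Ω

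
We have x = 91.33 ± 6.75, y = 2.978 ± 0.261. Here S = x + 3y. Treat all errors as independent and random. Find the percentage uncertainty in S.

Each term contributes (cᵢ δxᵢ)² to (δS)²:
  (δx)² = 45.6;  (3·δy)² = 0.613
δS = √(46.2) = 6.80
S = 100.3, so δS/S = 6.80/100.3 = 0.0678.

6.78%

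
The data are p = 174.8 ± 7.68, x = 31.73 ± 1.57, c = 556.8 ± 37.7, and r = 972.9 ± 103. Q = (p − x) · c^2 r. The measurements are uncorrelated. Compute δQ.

Let u = p − x = 143.1. δu = √(δp² + δx²) = √(59.0 + 2.46) = 7.84, so δu/u = 0.0548.
Q is then a monomial in u, c, r:
δQ/Q = √((δu/u)² + (2·δc/c)² + (1·δr/r)²) = √(0.00300 + 0.0183 + 0.0112) = 0.180
Q = 4.315e+10, so δQ = 0.180 × 4.315e+10 = 7.79e+09.

7.79e+09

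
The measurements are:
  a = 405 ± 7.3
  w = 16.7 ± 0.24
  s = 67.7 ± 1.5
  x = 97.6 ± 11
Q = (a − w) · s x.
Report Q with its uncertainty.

Let u = a − w = 388. δu = √(δa² + δw²) = √(53.3 + 0.0576) = 7.30, so δu/u = 0.0188.
Q is then a monomial in u, s, x:
δQ/Q = √((δu/u)² + (1·δs/s)² + (1·δx/x)²) = √(0.000354 + 0.000491 + 0.0127) = 0.116
Q = 2.57e+06, so δQ = 0.116 × 2.57e+06 = 2.99e+05.

(2.57 ± 0.299) × 10^6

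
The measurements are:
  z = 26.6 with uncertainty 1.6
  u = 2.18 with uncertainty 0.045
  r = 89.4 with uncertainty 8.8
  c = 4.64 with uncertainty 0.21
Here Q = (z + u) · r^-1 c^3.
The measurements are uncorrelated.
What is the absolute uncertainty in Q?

5.68

Let w = z + u = 28.8. δw = √(δz² + δu²) = √(2.56 + 0.00202) = 1.60, so δw/w = 0.0556.
Q is then a monomial in w, r, c:
δQ/Q = √((δw/w)² + (-1·δr/r)² + (3·δc/c)²) = √(0.00309 + 0.00969 + 0.0184) = 0.177
Q = 32.2, so δQ = 0.177 × 32.2 = 5.68.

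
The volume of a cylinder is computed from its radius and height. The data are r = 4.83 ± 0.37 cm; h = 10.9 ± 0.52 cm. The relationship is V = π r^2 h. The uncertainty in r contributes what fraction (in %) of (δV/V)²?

(δV/V)² = (2·δr/r)² + (1·δh/h)²
  r term: (2×0.0766)² = 0.0235
  h term: (1×0.0477)² = 0.00228
Total = 0.0257. Share from r = 0.0235/0.0257 = 0.912.

91.2%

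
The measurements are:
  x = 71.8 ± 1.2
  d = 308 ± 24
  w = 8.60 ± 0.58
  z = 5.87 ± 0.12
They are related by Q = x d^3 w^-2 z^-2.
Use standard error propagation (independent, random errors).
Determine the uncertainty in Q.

Products/powers → add relative errors in quadrature, weighted by exponent:
  (1·δx/x)² = (1×0.0167)² = 0.000279;  (3·δd/d)² = (3×0.0779)² = 0.0546;  (-2·δw/w)² = (-2×0.0674)² = 0.0182;  (-2·δz/z)² = (-2×0.0204)² = 0.00167
δQ/Q = √(0.0748) = 0.273
Q = 8.23e+05, so δQ = 0.273 × 8.23e+05 = 2.25e+05.

2.25e+05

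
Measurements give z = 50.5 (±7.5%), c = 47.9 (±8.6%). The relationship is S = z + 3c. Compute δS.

12.9

For a sum/difference, combine absolute errors in quadrature:
  (δz)² = 14.3;  (3·δc)² = 153
δS = √(167) = 12.9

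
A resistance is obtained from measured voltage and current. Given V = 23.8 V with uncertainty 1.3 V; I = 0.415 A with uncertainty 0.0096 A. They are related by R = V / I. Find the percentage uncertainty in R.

Since R is a product/quotient, work with relative uncertainties:
  (1·δV/V)² = (1×0.0546)² = 0.00298;  (-1·δI/I)² = (-1×0.0231)² = 0.000535
δR/R = √(0.00352) = 0.0593

5.93%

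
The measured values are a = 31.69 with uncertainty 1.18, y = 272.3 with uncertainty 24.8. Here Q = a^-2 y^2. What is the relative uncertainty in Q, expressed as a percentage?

Q is a product of powers, so relative uncertainties combine in quadrature:
  (-2·δa/a)² = (-2×0.0372)² = 0.00555;  (2·δy/y)² = (2×0.0911)² = 0.0332
δQ/Q = √(0.0387) = 0.197

19.7%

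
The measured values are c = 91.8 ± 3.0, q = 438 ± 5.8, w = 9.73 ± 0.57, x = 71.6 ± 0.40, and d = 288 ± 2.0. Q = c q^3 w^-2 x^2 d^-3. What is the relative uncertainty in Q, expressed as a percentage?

Q is a product of powers, so relative uncertainties combine in quadrature:
  (1·δc/c)² = (1×0.0327)² = 0.00107;  (3·δq/q)² = (3×0.0132)² = 0.00158;  (-2·δw/w)² = (-2×0.0586)² = 0.0137;  (2·δx/x)² = (2×0.00559)² = 0.000125;  (-3·δd/d)² = (-3×0.00694)² = 0.000434
δQ/Q = √(0.0169) = 0.130

13.0%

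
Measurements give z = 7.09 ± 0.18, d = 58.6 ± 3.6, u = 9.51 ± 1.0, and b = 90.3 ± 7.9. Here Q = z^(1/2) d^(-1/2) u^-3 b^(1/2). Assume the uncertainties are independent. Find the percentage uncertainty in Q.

32.0%

Each factor contributes (exponent × relative error)² to (δQ/Q)²:
  (½·δz/z)² = (0.5×0.0254)² = 0.000161;  (−½·δd/d)² = (-0.5×0.0614)² = 0.000944;  (-3·δu/u)² = (-3×0.105)² = 0.0995;  (½·δb/b)² = (0.5×0.0875)² = 0.00191
δQ/Q = √(0.103) = 0.320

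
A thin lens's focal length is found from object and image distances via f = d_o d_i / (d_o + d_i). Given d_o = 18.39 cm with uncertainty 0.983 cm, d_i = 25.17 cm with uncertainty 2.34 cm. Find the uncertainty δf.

0.531 cm

∂f/∂d_o = (d_i/(d_o+d_i))² = 0.334;  ∂f/∂d_i = (d_o/(d_o+d_i))² = 0.178
δf = √((∂f/∂d_o · δd_o)² + (∂f/∂d_i · δd_i)²) = √(0.108 + 0.174) = 0.531 cm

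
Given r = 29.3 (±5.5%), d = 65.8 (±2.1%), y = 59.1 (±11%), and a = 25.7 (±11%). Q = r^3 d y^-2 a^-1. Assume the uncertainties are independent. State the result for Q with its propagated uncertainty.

Products/powers → add relative errors in quadrature, weighted by exponent:
  (3·δr/r)² = (3×0.0550)² = 0.0272;  (1·δd/d)² = (1×0.0210)² = 0.000441;  (-2·δy/y)² = (-2×0.110)² = 0.0484;  (-1·δa/a)² = (-1×0.110)² = 0.0121
δQ/Q = √(0.0882) = 0.297
Q = 18.4, so δQ = 0.297 × 18.4 = 5.47.

18.4 ± 5.47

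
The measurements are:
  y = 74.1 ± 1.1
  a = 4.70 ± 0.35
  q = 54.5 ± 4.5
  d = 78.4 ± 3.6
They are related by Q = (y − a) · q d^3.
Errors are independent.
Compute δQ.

2.94e+08

Let u = y − a = 69.4. δu = √(δy² + δa²) = √(1.21 + 0.122) = 1.15, so δu/u = 0.0166.
Q is then a monomial in u, q, d:
δQ/Q = √((δu/u)² + (1·δq/q)² + (3·δd/d)²) = √(0.000277 + 0.00682 + 0.0190) = 0.161
Q = 1.82e+09, so δQ = 0.161 × 1.82e+09 = 2.94e+08.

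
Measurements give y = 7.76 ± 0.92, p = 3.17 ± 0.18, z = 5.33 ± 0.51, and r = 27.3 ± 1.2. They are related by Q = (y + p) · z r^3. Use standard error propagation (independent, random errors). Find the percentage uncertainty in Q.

Let u = y + p = 10.9. δu = √(δy² + δp²) = √(0.846 + 0.0324) = 0.937, so δu/u = 0.0858.
Q is then a monomial in u, z, r:
δQ/Q = √((δu/u)² + (1·δz/z)² + (3·δr/r)²) = √(0.00736 + 0.00916 + 0.0174) = 0.184

18.4%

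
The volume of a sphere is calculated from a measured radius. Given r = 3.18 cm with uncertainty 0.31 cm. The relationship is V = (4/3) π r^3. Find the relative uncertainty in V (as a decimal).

0.292

V ∝ r^3, so δV/V = |3| · δr/r = 3 × 0.0975 = 0.292.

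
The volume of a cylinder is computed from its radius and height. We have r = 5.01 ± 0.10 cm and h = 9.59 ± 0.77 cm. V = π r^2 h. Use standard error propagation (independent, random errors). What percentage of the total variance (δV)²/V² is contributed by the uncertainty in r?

(δV/V)² = (2·δr/r)² + (1·δh/h)²
  r term: (2×0.0200)² = 0.00159
  h term: (1×0.0803)² = 0.00645
Total = 0.00804. Share from r = 0.00159/0.00804 = 0.198.

19.8%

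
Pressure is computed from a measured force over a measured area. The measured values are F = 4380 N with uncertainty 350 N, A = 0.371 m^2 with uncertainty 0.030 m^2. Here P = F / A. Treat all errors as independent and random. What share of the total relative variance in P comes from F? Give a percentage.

(δP/P)² = (1·δF/F)² + (-1·δA/A)²
  F term: (1×0.0799)² = 0.00639
  A term: (-1×0.0809)² = 0.00654
Total = 0.0129. Share from F = 0.00639/0.0129 = 0.494.

49.4%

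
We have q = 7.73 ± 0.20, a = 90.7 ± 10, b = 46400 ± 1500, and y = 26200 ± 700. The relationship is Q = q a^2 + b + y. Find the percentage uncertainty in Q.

Let p = q·a^2 = 63600. δp/p = √((1·δq/q)² + (2·δa/a)²) = √(0.000669 + 0.0486) = 0.222, so δp = 14100.
Q = p + b + y: δQ = √(δp² + δb² + δy²) = √(1.99e+08 + 2.25e+06 + 4.9e+05) = 14200
Q = 1.36e+05, so δQ/Q = 14200/1.36e+05 = 0.104.

10.4%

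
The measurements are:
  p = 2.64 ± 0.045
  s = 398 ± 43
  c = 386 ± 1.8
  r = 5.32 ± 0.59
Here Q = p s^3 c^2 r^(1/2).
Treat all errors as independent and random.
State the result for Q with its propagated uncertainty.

(5.72 ± 1.88) × 10^13

For a monomial Q ∝ p, s^3, c^2, r^(1/2), fractional errors add in quadrature:
  (1·δp/p)² = (1×0.0170)² = 0.000291;  (3·δs/s)² = (3×0.108)² = 0.105;  (2·δc/c)² = (2×0.00466)² = 8.7e-05;  (½·δr/r)² = (0.5×0.111)² = 0.00307
δQ/Q = √(0.109) = 0.329
Q = 5.72e+13, so δQ = 0.329 × 5.72e+13 = 1.88e+13.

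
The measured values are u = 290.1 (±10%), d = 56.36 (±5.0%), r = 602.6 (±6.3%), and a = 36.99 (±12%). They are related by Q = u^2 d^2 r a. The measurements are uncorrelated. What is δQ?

1.56e+12

Each factor contributes (exponent × relative error)² to (δQ/Q)²:
  (2·δu/u)² = (2×0.100)² = 0.0400;  (2·δd/d)² = (2×0.0500)² = 0.0100;  (1·δr/r)² = (1×0.0630)² = 0.00397;  (1·δa/a)² = (1×0.120)² = 0.0144
δQ/Q = √(0.0684) = 0.261
Q = 5.959e+12, so δQ = 0.261 × 5.959e+12 = 1.56e+12.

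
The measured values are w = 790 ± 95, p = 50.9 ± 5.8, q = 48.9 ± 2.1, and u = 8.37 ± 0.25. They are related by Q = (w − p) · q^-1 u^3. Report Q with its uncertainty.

8860 ± 1440

Let h = w − p = 739. δh = √(δw² + δp²) = √(9020 + 33.6) = 95.2, so δh/h = 0.129.
Q is then a monomial in h, q, u:
δQ/Q = √((δh/h)² + (-1·δq/q)² + (3·δu/u)²) = √(0.0166 + 0.00184 + 0.00803) = 0.163
Q = 8860, so δQ = 0.163 × 8860 = 1440.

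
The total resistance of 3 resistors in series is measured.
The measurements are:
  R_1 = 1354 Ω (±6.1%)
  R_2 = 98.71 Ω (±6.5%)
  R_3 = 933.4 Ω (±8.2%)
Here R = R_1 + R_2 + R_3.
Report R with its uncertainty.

Each term contributes (cᵢ δxᵢ)² to (δR)²:
  (δR_1)² = 6820;  (δR_2)² = 41.2;  (δR_3)² = 5860
δR = √(12700) = 113 Ω
R = 2386 Ω.

2386 ± 113 Ω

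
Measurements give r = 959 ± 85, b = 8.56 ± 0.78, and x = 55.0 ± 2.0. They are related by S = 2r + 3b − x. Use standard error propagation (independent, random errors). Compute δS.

For a sum/difference, combine absolute errors in quadrature:
  (2·δr)² = 28900;  (3·δb)² = 5.48;  (δx)² = 4.00
δS = √(28900) = 170

170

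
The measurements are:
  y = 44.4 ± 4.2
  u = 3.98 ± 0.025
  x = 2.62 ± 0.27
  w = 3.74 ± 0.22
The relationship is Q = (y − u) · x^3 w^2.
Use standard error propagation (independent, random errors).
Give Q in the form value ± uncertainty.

10200 ± 3530

Let h = y − u = 40.4. δh = √(δy² + δu²) = √(17.6 + 0.000625) = 4.20, so δh/h = 0.104.
Q is then a monomial in h, x, w:
δQ/Q = √((δh/h)² + (3·δx/x)² + (2·δw/w)²) = √(0.0108 + 0.0956 + 0.0138) = 0.347
Q = 10200, so δQ = 0.347 × 10200 = 3530.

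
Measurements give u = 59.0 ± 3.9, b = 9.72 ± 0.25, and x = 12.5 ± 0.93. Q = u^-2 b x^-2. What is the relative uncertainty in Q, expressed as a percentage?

20.1%

Products/powers → add relative errors in quadrature, weighted by exponent:
  (-2·δu/u)² = (-2×0.0661)² = 0.0175;  (1·δb/b)² = (1×0.0257)² = 0.000662;  (-2·δx/x)² = (-2×0.0744)² = 0.0221
δQ/Q = √(0.0403) = 0.201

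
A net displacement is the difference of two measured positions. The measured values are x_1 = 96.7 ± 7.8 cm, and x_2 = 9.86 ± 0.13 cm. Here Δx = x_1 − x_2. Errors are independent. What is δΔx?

7.80 cm

Δx is a linear combination, so absolute uncertainties add in quadrature:
  (δx_1)² = 60.8;  (δx_2)² = 0.0169
δΔx = √(60.9) = 7.80 cm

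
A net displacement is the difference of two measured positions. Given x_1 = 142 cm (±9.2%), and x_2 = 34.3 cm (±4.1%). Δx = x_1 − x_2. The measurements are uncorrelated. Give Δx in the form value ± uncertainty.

Absolute uncertainties add in quadrature for a linear combination:
  (δx_1)² = 171;  (δx_2)² = 1.98
δΔx = √(173) = 13.1 cm
Δx = 108 cm.

108 ± 13.1 cm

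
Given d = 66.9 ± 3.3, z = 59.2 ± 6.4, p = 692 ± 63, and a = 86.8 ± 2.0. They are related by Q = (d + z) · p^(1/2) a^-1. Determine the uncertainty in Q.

Let u = d + z = 126. δu = √(δd² + δz²) = √(10.9 + 41.0) = 7.20, so δu/u = 0.0571.
Q is then a monomial in u, p, a:
δQ/Q = √((δu/u)² + (½·δp/p)² + (-1·δa/a)²) = √(0.00326 + 0.00207 + 0.000531) = 0.0766
Q = 38.2, so δQ = 0.0766 × 38.2 = 2.93.

2.93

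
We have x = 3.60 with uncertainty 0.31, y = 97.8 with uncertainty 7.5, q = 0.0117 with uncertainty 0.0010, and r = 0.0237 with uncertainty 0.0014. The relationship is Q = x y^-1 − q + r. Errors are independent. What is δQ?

0.00458

Let p = x·y^-1 = 0.0368. δp/p = √((1·δx/x)² + (-1·δy/y)²) = √(0.00742 + 0.00588) = 0.115, so δp = 0.00424.
Q = p − q + r: δQ = √(δp² + δq² + δr²) = √(1.8e-05 + 1e-06 + 1.96e-06) = 0.00458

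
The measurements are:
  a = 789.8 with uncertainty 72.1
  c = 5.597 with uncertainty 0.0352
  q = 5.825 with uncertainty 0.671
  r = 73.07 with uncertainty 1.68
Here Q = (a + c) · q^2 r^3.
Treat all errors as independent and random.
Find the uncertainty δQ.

Let u = a + c = 795.4. δu = √(δa² + δc²) = √(5200 + 0.00124) = 72.1, so δu/u = 0.0906.
Q is then a monomial in u, q, r:
δQ/Q = √((δu/u)² + (2·δq/q)² + (3·δr/r)²) = √(0.00822 + 0.0531 + 0.00476) = 0.257
Q = 1.053e+10, so δQ = 0.257 × 1.053e+10 = 2.71e+09.

2.71e+09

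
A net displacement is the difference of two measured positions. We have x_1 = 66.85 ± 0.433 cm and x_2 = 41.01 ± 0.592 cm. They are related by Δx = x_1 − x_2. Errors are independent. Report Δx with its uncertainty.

25.84 ± 0.733 cm

Absolute uncertainties add in quadrature for a linear combination:
  (δx_1)² = 0.187;  (δx_2)² = 0.350
δΔx = √(0.538) = 0.733 cm
Δx = 25.84 cm.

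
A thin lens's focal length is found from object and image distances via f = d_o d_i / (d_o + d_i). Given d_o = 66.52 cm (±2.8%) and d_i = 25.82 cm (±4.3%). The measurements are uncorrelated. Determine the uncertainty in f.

∂f/∂d_o = (d_i/(d_o+d_i))² = 0.0782;  ∂f/∂d_i = (d_o/(d_o+d_i))² = 0.519
δf = √((∂f/∂d_o · δd_o)² + (∂f/∂d_i · δd_i)²) = √(0.0212 + 0.332) = 0.594 cm

0.594 cm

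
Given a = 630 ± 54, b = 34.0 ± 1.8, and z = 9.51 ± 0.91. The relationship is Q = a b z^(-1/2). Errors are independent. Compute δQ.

775

Q is a product of powers, so relative uncertainties combine in quadrature:
  (1·δa/a)² = (1×0.0857)² = 0.00735;  (1·δb/b)² = (1×0.0529)² = 0.00280;  (−½·δz/z)² = (-0.5×0.0957)² = 0.00229
δQ/Q = √(0.0124) = 0.112
Q = 6950, so δQ = 0.112 × 6950 = 775.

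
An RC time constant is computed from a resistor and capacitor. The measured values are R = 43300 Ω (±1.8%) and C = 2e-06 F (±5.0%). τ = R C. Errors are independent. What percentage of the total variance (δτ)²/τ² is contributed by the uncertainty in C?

(δτ/τ)² = (1·δR/R)² + (1·δC/C)²
  R term: (1×0.0180)² = 0.000324
  C term: (1×0.0500)² = 0.00250
Total = 0.00282. Share from C = 0.00250/0.00282 = 0.885.

88.5%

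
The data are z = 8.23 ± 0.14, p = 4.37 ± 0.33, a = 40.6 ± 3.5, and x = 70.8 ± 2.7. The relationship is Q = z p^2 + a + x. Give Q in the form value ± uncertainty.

Let w = z·p^2 = 157. δw/w = √((1·δz/z)² + (2·δp/p)²) = √(0.000289 + 0.0228) = 0.152, so δw = 23.9.
Q = w + a + x: δQ = √(δw² + δa² + δx²) = √(571 + 12.2 + 7.29) = 24.3
Q = 269.

269 ± 24.3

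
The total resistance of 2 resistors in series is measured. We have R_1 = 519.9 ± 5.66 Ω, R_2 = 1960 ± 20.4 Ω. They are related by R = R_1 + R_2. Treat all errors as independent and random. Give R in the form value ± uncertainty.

2480 ± 21.2 Ω

R is a linear combination, so absolute uncertainties add in quadrature:
  (δR_1)² = 32.0;  (δR_2)² = 416
δR = √(448) = 21.2 Ω
R = 2480 Ω.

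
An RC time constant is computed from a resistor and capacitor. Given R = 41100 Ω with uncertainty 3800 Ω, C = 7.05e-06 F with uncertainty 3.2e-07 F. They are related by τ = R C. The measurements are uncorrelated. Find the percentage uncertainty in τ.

10.3%

For a monomial τ ∝ R, C, fractional errors add in quadrature:
  (1·δR/R)² = (1×0.0925)² = 0.00855;  (1·δC/C)² = (1×0.0454)² = 0.00206
δτ/τ = √(0.0106) = 0.103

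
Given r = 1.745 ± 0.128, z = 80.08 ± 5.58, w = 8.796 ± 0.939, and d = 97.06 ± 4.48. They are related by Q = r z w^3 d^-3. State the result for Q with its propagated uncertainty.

For a monomial Q ∝ r, z, w^3, d^-3, fractional errors add in quadrature:
  (1·δr/r)² = (1×0.0734)² = 0.00538;  (1·δz/z)² = (1×0.0697)² = 0.00486;  (3·δw/w)² = (3×0.107)² = 0.103;  (-3·δd/d)² = (-3×0.0462)² = 0.0192
δQ/Q = √(0.132) = 0.363
Q = 0.1040, so δQ = 0.363 × 0.1040 = 0.0378.

0.1040 ± 0.0378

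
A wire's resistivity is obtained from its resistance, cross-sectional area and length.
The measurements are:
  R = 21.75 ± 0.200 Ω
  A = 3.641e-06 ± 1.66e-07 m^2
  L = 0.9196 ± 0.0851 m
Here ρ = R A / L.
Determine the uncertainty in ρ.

8.92e-06 Ω·m

For a monomial ρ ∝ R, A, L^-1, fractional errors add in quadrature:
  (1·δR/R)² = (1×0.00920)² = 8.46e-05;  (1·δA/A)² = (1×0.0456)² = 0.00208;  (-1·δL/L)² = (-1×0.0925)² = 0.00856
δρ/ρ = √(0.0107) = 0.104
ρ = 8.612e-05 Ω·m, so δρ = 0.104 × 8.612e-05 = 8.92e-06 Ω·m.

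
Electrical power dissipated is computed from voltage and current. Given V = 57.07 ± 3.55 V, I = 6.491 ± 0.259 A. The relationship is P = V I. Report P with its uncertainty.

Each factor contributes (exponent × relative error)² to (δP/P)²:
  (1·δV/V)² = (1×0.0622)² = 0.00387;  (1·δI/I)² = (1×0.0399)² = 0.00159
δP/P = √(0.00546) = 0.0739
P = 370.4 W, so δP = 0.0739 × 370.4 = 27.4 W.

370.4 ± 27.4 W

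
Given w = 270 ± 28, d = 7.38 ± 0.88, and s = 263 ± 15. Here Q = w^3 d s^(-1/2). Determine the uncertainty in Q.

Q is a product of powers, so relative uncertainties combine in quadrature:
  (3·δw/w)² = (3×0.104)² = 0.0968;  (1·δd/d)² = (1×0.119)² = 0.0142;  (−½·δs/s)² = (-0.5×0.0570)² = 0.000813
δQ/Q = √(0.112) = 0.334
Q = 8.96e+06, so δQ = 0.334 × 8.96e+06 = 3e+06.

3e+06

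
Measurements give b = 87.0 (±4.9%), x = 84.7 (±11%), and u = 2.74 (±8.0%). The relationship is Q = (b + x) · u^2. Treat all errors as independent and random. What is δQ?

Let w = b + x = 172. δw = √(δb² + δx²) = √(18.2 + 86.8) = 10.2, so δw/w = 0.0597.
Q is then a monomial in w, u:
δQ/Q = √((δw/w)² + (2·δu/u)²) = √(0.00356 + 0.0256) = 0.171
Q = 1290, so δQ = 0.171 × 1290 = 220.

220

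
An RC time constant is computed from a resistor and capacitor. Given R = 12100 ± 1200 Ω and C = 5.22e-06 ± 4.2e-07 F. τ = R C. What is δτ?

Relative error in a monomial: (δτ/τ)² = Σ (nᵢ · δxᵢ/xᵢ)².
  (1·δR/R)² = (1×0.0992)² = 0.00984;  (1·δC/C)² = (1×0.0805)² = 0.00647
δτ/τ = √(0.0163) = 0.128
τ = 0.0632 s, so δτ = 0.128 × 0.0632 = 0.00807 s.

0.00807 s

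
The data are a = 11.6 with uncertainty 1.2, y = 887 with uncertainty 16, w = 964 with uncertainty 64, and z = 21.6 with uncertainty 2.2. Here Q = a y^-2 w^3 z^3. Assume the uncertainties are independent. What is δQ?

5.07e+07

Relative error in a monomial: (δQ/Q)² = Σ (nᵢ · δxᵢ/xᵢ)².
  (1·δa/a)² = (1×0.103)² = 0.0107;  (-2·δy/y)² = (-2×0.0180)² = 0.00130;  (3·δw/w)² = (3×0.0664)² = 0.0397;  (3·δz/z)² = (3×0.102)² = 0.0934
δQ/Q = √(0.145) = 0.381
Q = 1.33e+08, so δQ = 0.381 × 1.33e+08 = 5.07e+07.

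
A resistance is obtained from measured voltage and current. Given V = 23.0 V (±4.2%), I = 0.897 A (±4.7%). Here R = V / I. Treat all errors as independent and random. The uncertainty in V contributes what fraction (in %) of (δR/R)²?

(δR/R)² = (1·δV/V)² + (-1·δI/I)²
  V term: (1×0.0420)² = 0.00176
  I term: (-1×0.0470)² = 0.00221
Total = 0.00397. Share from V = 0.00176/0.00397 = 0.444.

44.4%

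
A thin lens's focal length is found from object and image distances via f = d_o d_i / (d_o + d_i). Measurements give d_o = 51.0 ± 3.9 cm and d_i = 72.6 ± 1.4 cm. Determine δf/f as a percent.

∂f/∂d_o = (d_i/(d_o+d_i))² = 0.345;  ∂f/∂d_i = (d_o/(d_o+d_i))² = 0.170
δf = √((∂f/∂d_o · δd_o)² + (∂f/∂d_i · δd_i)²) = √(1.81 + 0.0568) = 1.37 cm
f = 30.0 cm, so δf/f = 1.37/30.0 = 0.0456.

4.56%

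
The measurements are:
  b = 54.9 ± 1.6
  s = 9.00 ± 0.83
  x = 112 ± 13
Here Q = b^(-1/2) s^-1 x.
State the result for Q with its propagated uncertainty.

Since Q is a product/quotient, work with relative uncertainties:
  (−½·δb/b)² = (-0.5×0.0291)² = 0.000212;  (-1·δs/s)² = (-1×0.0922)² = 0.00850;  (1·δx/x)² = (1×0.116)² = 0.0135
δQ/Q = √(0.0222) = 0.149
Q = 1.68, so δQ = 0.149 × 1.68 = 0.250.

1.68 ± 0.250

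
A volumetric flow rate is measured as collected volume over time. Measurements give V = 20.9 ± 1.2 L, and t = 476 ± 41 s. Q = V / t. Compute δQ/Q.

0.104

Since Q is a product/quotient, work with relative uncertainties:
  (1·δV/V)² = (1×0.0574)² = 0.00330;  (-1·δt/t)² = (-1×0.0861)² = 0.00742
δQ/Q = √(0.0107) = 0.104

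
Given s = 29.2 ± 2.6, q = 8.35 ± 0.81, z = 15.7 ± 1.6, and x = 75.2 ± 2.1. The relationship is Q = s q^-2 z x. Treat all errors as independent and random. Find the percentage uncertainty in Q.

Since Q is a product/quotient, work with relative uncertainties:
  (1·δs/s)² = (1×0.0890)² = 0.00793;  (-2·δq/q)² = (-2×0.0970)² = 0.0376;  (1·δz/z)² = (1×0.102)² = 0.0104;  (1·δx/x)² = (1×0.0279)² = 0.000780
δQ/Q = √(0.0567) = 0.238

23.8%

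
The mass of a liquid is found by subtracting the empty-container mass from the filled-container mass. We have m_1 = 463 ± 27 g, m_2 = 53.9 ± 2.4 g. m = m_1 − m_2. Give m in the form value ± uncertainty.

409 ± 27.1 g

For a sum/difference, combine absolute errors in quadrature:
  (δm_1)² = 729;  (δm_2)² = 5.76
δm = √(735) = 27.1 g
m = 409 g.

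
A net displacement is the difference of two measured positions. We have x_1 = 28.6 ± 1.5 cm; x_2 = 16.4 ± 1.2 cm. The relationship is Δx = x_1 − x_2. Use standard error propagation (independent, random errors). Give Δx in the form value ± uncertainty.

Sums and differences: (δΔx)² = Σ (cᵢ δxᵢ)².
  (δx_1)² = 2.25;  (δx_2)² = 1.44
δΔx = √(3.69) = 1.92 cm
Δx = 12.2 cm.

12.2 ± 1.92 cm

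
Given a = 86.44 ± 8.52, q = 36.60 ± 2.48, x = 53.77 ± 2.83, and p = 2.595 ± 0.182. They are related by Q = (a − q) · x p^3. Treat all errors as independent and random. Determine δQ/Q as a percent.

Let u = a − q = 49.84. δu = √(δa² + δq²) = √(72.6 + 6.15) = 8.87, so δu/u = 0.178.
Q is then a monomial in u, x, p:
δQ/Q = √((δu/u)² + (1·δx/x)² + (3·δp/p)²) = √(0.0317 + 0.00277 + 0.0443) = 0.281

28.1%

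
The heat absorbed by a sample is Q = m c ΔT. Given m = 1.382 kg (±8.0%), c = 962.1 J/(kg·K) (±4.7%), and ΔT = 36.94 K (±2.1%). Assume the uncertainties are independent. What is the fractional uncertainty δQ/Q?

Q is a product of powers, so relative uncertainties combine in quadrature:
  (1·δm/m)² = (1×0.0800)² = 0.00640;  (1·δc/c)² = (1×0.0470)² = 0.00221;  (1·δΔT/ΔT)² = (1×0.0210)² = 0.000441
δQ/Q = √(0.00905) = 0.0951

0.0951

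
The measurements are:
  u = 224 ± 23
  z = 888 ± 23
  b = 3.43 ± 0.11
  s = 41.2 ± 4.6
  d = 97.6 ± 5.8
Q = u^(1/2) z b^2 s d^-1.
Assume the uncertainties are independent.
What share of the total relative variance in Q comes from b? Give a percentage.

(δQ/Q)² = (½·δu/u)² + (1·δz/z)² + (2·δb/b)² + (1·δs/s)² + (-1·δd/d)²
  u term: (0.5×0.103)² = 0.00264
  z term: (1×0.0259)² = 0.000671
  b term: (2×0.0321)² = 0.00411
  s term: (1×0.112)² = 0.0125
  d term: (-1×0.0594)² = 0.00353
Total = 0.0234. Share from b = 0.00411/0.0234 = 0.176.

17.6%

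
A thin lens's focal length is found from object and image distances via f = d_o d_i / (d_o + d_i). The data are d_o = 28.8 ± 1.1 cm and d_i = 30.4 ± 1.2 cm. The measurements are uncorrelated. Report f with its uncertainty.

∂f/∂d_o = (d_i/(d_o+d_i))² = 0.264;  ∂f/∂d_i = (d_o/(d_o+d_i))² = 0.237
δf = √((∂f/∂d_o · δd_o)² + (∂f/∂d_i · δd_i)²) = √(0.0841 + 0.0807) = 0.406 cm
f = 14.8 cm.

14.8 ± 0.406 cm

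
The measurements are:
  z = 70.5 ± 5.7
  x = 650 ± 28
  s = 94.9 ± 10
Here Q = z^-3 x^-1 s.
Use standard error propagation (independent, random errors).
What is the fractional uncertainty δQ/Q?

0.268

Relative error in a monomial: (δQ/Q)² = Σ (nᵢ · δxᵢ/xᵢ)².
  (-3·δz/z)² = (-3×0.0809)² = 0.0588;  (-1·δx/x)² = (-1×0.0431)² = 0.00186;  (1·δs/s)² = (1×0.105)² = 0.0111
δQ/Q = √(0.0718) = 0.268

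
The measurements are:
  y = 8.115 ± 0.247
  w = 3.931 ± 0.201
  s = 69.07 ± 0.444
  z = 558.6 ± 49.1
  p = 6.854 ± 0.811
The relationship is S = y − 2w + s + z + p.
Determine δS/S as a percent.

7.74%

Sums and differences: (δS)² = Σ (cᵢ δxᵢ)².
  (δy)² = 0.0610;  (2·δw)² = 0.162;  (δs)² = 0.197;  (δz)² = 2410;  (δp)² = 0.658
δS = √(2410) = 49.1
S = 634.8, so δS/S = 49.1/634.8 = 0.0774.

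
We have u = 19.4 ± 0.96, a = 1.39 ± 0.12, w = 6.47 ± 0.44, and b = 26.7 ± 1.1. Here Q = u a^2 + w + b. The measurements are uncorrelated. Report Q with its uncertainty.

Let p = u·a^2 = 37.5. δp/p = √((1·δu/u)² + (2·δa/a)²) = √(0.00245 + 0.0298) = 0.180, so δp = 6.73.
Q = p + w + b: δQ = √(δp² + δw² + δb²) = √(45.3 + 0.194 + 1.21) = 6.84
Q = 70.7.

70.7 ± 6.84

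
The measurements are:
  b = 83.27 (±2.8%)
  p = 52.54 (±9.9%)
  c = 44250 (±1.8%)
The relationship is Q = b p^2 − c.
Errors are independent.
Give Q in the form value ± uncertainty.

Let w = b·p^2 = 229900. δw/w = √((1·δb/b)² + (2·δp/p)²) = √(0.000784 + 0.0392) = 0.200, so δw = 46000.
Q = w − c: δQ = √(δw² + δc²) = √(2.11e+09 + 6.34e+05) = 46000
Q = 185600.

185600 ± 46000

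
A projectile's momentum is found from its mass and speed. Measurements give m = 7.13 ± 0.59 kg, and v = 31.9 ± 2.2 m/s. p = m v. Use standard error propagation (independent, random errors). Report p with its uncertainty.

For a monomial p ∝ m, v, fractional errors add in quadrature:
  (1·δm/m)² = (1×0.0827)² = 0.00685;  (1·δv/v)² = (1×0.0690)² = 0.00476
δp/p = √(0.0116) = 0.108
p = 227 kg·m/s, so δp = 0.108 × 227 = 24.5 kg·m/s.

227 ± 24.5 kg·m/s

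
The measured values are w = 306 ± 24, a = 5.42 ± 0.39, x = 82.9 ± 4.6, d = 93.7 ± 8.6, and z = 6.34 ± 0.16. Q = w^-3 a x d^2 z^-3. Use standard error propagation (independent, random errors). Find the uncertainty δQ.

Since Q is a product/quotient, work with relative uncertainties:
  (-3·δw/w)² = (-3×0.0784)² = 0.0554;  (1·δa/a)² = (1×0.0720)² = 0.00518;  (1·δx/x)² = (1×0.0555)² = 0.00308;  (2·δd/d)² = (2×0.0918)² = 0.0337;  (-3·δz/z)² = (-3×0.0252)² = 0.00573
δQ/Q = √(0.103) = 0.321
Q = 0.000540, so δQ = 0.321 × 0.000540 = 0.000173.

0.000173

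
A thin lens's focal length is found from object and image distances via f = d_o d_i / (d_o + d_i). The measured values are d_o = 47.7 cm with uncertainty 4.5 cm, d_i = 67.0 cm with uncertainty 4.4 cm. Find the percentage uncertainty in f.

∂f/∂d_o = (d_i/(d_o+d_i))² = 0.341;  ∂f/∂d_i = (d_o/(d_o+d_i))² = 0.173
δf = √((∂f/∂d_o · δd_o)² + (∂f/∂d_i · δd_i)²) = √(2.36 + 0.579) = 1.71 cm
f = 27.9 cm, so δf/f = 1.71/27.9 = 0.0615.

6.15%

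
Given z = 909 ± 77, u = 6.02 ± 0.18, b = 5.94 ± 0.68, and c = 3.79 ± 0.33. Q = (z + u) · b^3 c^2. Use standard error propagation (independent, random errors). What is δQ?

Let w = z + u = 915. δw = √(δz² + δu²) = √(5930 + 0.0324) = 77.0, so δw/w = 0.0842.
Q is then a monomial in w, b, c:
δQ/Q = √((δw/w)² + (3·δb/b)² + (2·δc/c)²) = √(0.00708 + 0.118 + 0.0303) = 0.394
Q = 2.75e+06, so δQ = 0.394 × 2.75e+06 = 1.09e+06.

1.09e+06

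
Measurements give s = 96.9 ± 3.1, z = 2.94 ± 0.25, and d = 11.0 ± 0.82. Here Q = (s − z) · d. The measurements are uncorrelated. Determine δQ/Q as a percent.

8.16%

Let u = s − z = 94.0. δu = √(δs² + δz²) = √(9.61 + 0.0625) = 3.11, so δu/u = 0.0331.
Q is then a monomial in u, d:
δQ/Q = √((δu/u)² + (1·δd/d)²) = √(0.00110 + 0.00556) = 0.0816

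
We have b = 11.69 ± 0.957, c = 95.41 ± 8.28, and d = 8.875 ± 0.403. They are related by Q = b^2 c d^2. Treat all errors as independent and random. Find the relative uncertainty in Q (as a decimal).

Since Q is a product/quotient, work with relative uncertainties:
  (2·δb/b)² = (2×0.0819)² = 0.0268;  (1·δc/c)² = (1×0.0868)² = 0.00753;  (2·δd/d)² = (2×0.0454)² = 0.00825
δQ/Q = √(0.0426) = 0.206

0.206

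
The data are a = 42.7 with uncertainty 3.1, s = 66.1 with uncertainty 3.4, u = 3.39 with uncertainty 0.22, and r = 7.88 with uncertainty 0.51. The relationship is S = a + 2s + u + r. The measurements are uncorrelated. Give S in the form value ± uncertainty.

186 ± 7.49

S is a linear combination, so absolute uncertainties add in quadrature:
  (δa)² = 9.61;  (2·δs)² = 46.2;  (δu)² = 0.0484;  (δr)² = 0.260
δS = √(56.2) = 7.49
S = 186.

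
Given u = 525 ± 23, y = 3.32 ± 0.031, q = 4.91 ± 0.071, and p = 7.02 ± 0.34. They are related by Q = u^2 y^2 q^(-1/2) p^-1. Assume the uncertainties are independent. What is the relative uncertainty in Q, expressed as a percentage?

10.2%

Products/powers → add relative errors in quadrature, weighted by exponent:
  (2·δu/u)² = (2×0.0438)² = 0.00768;  (2·δy/y)² = (2×0.00934)² = 0.000349;  (−½·δq/q)² = (-0.5×0.0145)² = 5.23e-05;  (-1·δp/p)² = (-1×0.0484)² = 0.00235
δQ/Q = √(0.0104) = 0.102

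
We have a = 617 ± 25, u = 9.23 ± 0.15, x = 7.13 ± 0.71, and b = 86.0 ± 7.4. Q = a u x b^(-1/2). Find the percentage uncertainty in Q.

Since Q is a product/quotient, work with relative uncertainties:
  (1·δa/a)² = (1×0.0405)² = 0.00164;  (1·δu/u)² = (1×0.0163)² = 0.000264;  (1·δx/x)² = (1×0.0996)² = 0.00992;  (−½·δb/b)² = (-0.5×0.0860)² = 0.00185
δQ/Q = √(0.0137) = 0.117

11.7%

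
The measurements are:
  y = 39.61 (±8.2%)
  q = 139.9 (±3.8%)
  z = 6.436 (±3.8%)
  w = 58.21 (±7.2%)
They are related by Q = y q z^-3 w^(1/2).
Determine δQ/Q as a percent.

Products/powers → add relative errors in quadrature, weighted by exponent:
  (1·δy/y)² = (1×0.0820)² = 0.00672;  (1·δq/q)² = (1×0.0380)² = 0.00144;  (-3·δz/z)² = (-3×0.0380)² = 0.0130;  (½·δw/w)² = (0.5×0.0720)² = 0.00130
δQ/Q = √(0.0225) = 0.150

15.0%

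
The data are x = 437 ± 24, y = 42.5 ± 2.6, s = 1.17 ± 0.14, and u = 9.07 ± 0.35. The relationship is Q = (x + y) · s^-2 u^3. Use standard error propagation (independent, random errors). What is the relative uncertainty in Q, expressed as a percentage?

Let w = x + y = 480. δw = √(δx² + δy²) = √(576 + 6.76) = 24.1, so δw/w = 0.0503.
Q is then a monomial in w, s, u:
δQ/Q = √((δw/w)² + (-2·δs/s)² + (3·δu/u)²) = √(0.00253 + 0.0573 + 0.0134) = 0.271

27.1%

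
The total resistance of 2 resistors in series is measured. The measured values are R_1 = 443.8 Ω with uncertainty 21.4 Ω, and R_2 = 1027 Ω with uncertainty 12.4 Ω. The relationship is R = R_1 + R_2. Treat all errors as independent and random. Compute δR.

24.7 Ω

Sums and differences: (δR)² = Σ (cᵢ δxᵢ)².
  (δR_1)² = 458;  (δR_2)² = 154
δR = √(612) = 24.7 Ω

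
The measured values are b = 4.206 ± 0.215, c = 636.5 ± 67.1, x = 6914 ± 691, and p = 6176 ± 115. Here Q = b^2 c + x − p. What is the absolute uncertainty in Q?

Let w = b^2·c = 11260. δw/w = √((2·δb/b)² + (1·δc/c)²) = √(0.0105 + 0.0111) = 0.147, so δw = 1650.
Q = w + x − p: δQ = √(δw² + δx² + δp²) = √(2.73e+06 + 4.77e+05 + 13200) = 1800

1800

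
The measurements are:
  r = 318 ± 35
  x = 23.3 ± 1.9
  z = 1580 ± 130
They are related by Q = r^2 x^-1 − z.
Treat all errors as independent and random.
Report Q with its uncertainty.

Let p = r^2·x^-1 = 4340. δp/p = √((2·δr/r)² + (-1·δx/x)²) = √(0.0485 + 0.00665) = 0.235, so δp = 1020.
Q = p − z: δQ = √(δp² + δz²) = √(1.04e+06 + 16900) = 1030
Q = 2760.

2760 ± 1030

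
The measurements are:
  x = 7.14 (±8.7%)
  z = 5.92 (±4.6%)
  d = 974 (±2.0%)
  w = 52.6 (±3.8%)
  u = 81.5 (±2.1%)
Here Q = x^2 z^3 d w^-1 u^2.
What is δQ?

2.99e+08

Since Q is a product/quotient, work with relative uncertainties:
  (2·δx/x)² = (2×0.0870)² = 0.0303;  (3·δz/z)² = (3×0.0460)² = 0.0190;  (1·δd/d)² = (1×0.0200)² = 0.000400;  (-1·δw/w)² = (-1×0.0380)² = 0.00144;  (2·δu/u)² = (2×0.0210)² = 0.00176
δQ/Q = √(0.0529) = 0.230
Q = 1.3e+09, so δQ = 0.230 × 1.3e+09 = 2.99e+08.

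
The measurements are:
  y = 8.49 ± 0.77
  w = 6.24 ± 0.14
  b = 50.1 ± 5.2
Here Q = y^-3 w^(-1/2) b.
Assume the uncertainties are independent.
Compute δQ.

0.00955

Relative error in a monomial: (δQ/Q)² = Σ (nᵢ · δxᵢ/xᵢ)².
  (-3·δy/y)² = (-3×0.0907)² = 0.0740;  (−½·δw/w)² = (-0.5×0.0224)² = 0.000126;  (1·δb/b)² = (1×0.104)² = 0.0108
δQ/Q = √(0.0849) = 0.291
Q = 0.0328, so δQ = 0.291 × 0.0328 = 0.00955.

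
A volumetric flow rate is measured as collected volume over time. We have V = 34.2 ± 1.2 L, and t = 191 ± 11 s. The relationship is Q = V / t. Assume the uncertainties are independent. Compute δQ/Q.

Products/powers → add relative errors in quadrature, weighted by exponent:
  (1·δV/V)² = (1×0.0351)² = 0.00123;  (-1·δt/t)² = (-1×0.0576)² = 0.00332
δQ/Q = √(0.00455) = 0.0674

0.0674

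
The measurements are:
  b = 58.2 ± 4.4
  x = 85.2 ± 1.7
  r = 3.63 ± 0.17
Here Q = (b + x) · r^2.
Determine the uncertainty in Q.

Let u = b + x = 143. δu = √(δb² + δx²) = √(19.4 + 2.89) = 4.72, so δu/u = 0.0329.
Q is then a monomial in u, r:
δQ/Q = √((δu/u)² + (2·δr/r)²) = √(0.00108 + 0.00877) = 0.0993
Q = 1890, so δQ = 0.0993 × 1890 = 188.

188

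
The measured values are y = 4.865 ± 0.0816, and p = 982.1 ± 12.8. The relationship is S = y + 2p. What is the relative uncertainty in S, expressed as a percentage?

1.30%

For a sum/difference, combine absolute errors in quadrature:
  (δy)² = 0.00666;  (2·δp)² = 655
δS = √(655) = 25.6
S = 1969, so δS/S = 25.6/1969 = 0.0130.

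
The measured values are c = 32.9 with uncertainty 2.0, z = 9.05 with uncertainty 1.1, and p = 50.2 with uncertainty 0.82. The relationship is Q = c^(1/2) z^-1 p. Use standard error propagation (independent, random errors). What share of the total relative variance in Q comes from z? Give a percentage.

(δQ/Q)² = (½·δc/c)² + (-1·δz/z)² + (1·δp/p)²
  c term: (0.5×0.0608)² = 0.000924
  z term: (-1×0.122)² = 0.0148
  p term: (1×0.0163)² = 0.000267
Total = 0.0160. Share from z = 0.0148/0.0160 = 0.925.

92.5%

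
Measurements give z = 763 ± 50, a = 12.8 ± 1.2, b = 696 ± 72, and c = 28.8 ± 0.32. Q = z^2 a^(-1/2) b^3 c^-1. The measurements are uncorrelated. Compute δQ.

6.48e+11

Products/powers → add relative errors in quadrature, weighted by exponent:
  (2·δz/z)² = (2×0.0655)² = 0.0172;  (−½·δa/a)² = (-0.5×0.0937)² = 0.00220;  (3·δb/b)² = (3×0.103)² = 0.0963;  (-1·δc/c)² = (-1×0.0111)² = 0.000123
δQ/Q = √(0.116) = 0.340
Q = 1.9e+12, so δQ = 0.340 × 1.9e+12 = 6.48e+11.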